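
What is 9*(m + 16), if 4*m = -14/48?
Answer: 4587/32 ≈ 143.34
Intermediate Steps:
m = -7/96 (m = (-14/48)/4 = (-14*1/48)/4 = (¼)*(-7/24) = -7/96 ≈ -0.072917)
9*(m + 16) = 9*(-7/96 + 16) = 9*(1529/96) = 4587/32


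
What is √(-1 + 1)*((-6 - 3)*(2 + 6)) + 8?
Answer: 8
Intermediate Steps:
√(-1 + 1)*((-6 - 3)*(2 + 6)) + 8 = √0*(-9*8) + 8 = 0*(-72) + 8 = 0 + 8 = 8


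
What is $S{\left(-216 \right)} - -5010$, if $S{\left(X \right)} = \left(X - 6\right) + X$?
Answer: $4572$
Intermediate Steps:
$S{\left(X \right)} = -6 + 2 X$ ($S{\left(X \right)} = \left(-6 + X\right) + X = -6 + 2 X$)
$S{\left(-216 \right)} - -5010 = \left(-6 + 2 \left(-216\right)\right) - -5010 = \left(-6 - 432\right) + 5010 = -438 + 5010 = 4572$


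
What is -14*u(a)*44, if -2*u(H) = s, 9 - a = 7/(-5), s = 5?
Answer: 1540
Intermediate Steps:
a = 52/5 (a = 9 - 7/(-5) = 9 - 7*(-1)/5 = 9 - 1*(-7/5) = 9 + 7/5 = 52/5 ≈ 10.400)
u(H) = -5/2 (u(H) = -½*5 = -5/2)
-14*u(a)*44 = -14*(-5/2)*44 = 35*44 = 1540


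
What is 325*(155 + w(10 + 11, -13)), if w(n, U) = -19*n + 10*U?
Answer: -121550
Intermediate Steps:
325*(155 + w(10 + 11, -13)) = 325*(155 + (-19*(10 + 11) + 10*(-13))) = 325*(155 + (-19*21 - 130)) = 325*(155 + (-399 - 130)) = 325*(155 - 529) = 325*(-374) = -121550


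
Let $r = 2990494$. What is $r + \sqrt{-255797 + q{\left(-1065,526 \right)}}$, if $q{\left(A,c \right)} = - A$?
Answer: $2990494 + 2 i \sqrt{63683} \approx 2.9905 \cdot 10^{6} + 504.71 i$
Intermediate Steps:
$r + \sqrt{-255797 + q{\left(-1065,526 \right)}} = 2990494 + \sqrt{-255797 - -1065} = 2990494 + \sqrt{-255797 + 1065} = 2990494 + \sqrt{-254732} = 2990494 + 2 i \sqrt{63683}$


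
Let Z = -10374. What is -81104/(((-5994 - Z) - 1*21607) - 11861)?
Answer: 5069/1818 ≈ 2.7882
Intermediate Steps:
-81104/(((-5994 - Z) - 1*21607) - 11861) = -81104/(((-5994 - 1*(-10374)) - 1*21607) - 11861) = -81104/(((-5994 + 10374) - 21607) - 11861) = -81104/((4380 - 21607) - 11861) = -81104/(-17227 - 11861) = -81104/(-29088) = -81104*(-1/29088) = 5069/1818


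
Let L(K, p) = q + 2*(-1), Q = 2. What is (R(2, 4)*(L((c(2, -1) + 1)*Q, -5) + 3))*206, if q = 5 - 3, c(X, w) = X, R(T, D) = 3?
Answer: 1854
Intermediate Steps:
q = 2
L(K, p) = 0 (L(K, p) = 2 + 2*(-1) = 2 - 2 = 0)
(R(2, 4)*(L((c(2, -1) + 1)*Q, -5) + 3))*206 = (3*(0 + 3))*206 = (3*3)*206 = 9*206 = 1854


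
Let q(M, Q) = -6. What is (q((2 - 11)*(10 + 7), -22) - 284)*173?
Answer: -50170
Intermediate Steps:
(q((2 - 11)*(10 + 7), -22) - 284)*173 = (-6 - 284)*173 = -290*173 = -50170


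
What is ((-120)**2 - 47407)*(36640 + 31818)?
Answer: -2259593206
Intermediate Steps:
((-120)**2 - 47407)*(36640 + 31818) = (14400 - 47407)*68458 = -33007*68458 = -2259593206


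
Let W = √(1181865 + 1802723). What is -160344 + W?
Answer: -160344 + 2*√746147 ≈ -1.5862e+5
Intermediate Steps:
W = 2*√746147 (W = √2984588 = 2*√746147 ≈ 1727.6)
-160344 + W = -160344 + 2*√746147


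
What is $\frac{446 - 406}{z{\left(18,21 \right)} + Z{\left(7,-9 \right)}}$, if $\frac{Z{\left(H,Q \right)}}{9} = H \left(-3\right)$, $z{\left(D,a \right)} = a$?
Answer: $- \frac{5}{21} \approx -0.2381$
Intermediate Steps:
$Z{\left(H,Q \right)} = - 27 H$ ($Z{\left(H,Q \right)} = 9 H \left(-3\right) = 9 \left(- 3 H\right) = - 27 H$)
$\frac{446 - 406}{z{\left(18,21 \right)} + Z{\left(7,-9 \right)}} = \frac{446 - 406}{21 - 189} = \frac{40}{21 - 189} = \frac{40}{-168} = 40 \left(- \frac{1}{168}\right) = - \frac{5}{21}$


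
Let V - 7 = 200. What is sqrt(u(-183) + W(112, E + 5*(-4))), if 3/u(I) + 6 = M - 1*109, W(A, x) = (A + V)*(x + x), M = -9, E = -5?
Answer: I*sqrt(61311893)/62 ≈ 126.29*I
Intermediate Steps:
V = 207 (V = 7 + 200 = 207)
W(A, x) = 2*x*(207 + A) (W(A, x) = (A + 207)*(x + x) = (207 + A)*(2*x) = 2*x*(207 + A))
u(I) = -3/124 (u(I) = 3/(-6 + (-9 - 1*109)) = 3/(-6 + (-9 - 109)) = 3/(-6 - 118) = 3/(-124) = 3*(-1/124) = -3/124)
sqrt(u(-183) + W(112, E + 5*(-4))) = sqrt(-3/124 + 2*(-5 + 5*(-4))*(207 + 112)) = sqrt(-3/124 + 2*(-5 - 20)*319) = sqrt(-3/124 + 2*(-25)*319) = sqrt(-3/124 - 15950) = sqrt(-1977803/124) = I*sqrt(61311893)/62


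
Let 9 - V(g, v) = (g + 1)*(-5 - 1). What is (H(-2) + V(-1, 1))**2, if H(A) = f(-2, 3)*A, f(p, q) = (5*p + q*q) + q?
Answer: 25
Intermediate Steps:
f(p, q) = q + q**2 + 5*p (f(p, q) = (5*p + q**2) + q = (q**2 + 5*p) + q = q + q**2 + 5*p)
V(g, v) = 15 + 6*g (V(g, v) = 9 - (g + 1)*(-5 - 1) = 9 - (1 + g)*(-6) = 9 - (-6 - 6*g) = 9 + (6 + 6*g) = 15 + 6*g)
H(A) = 2*A (H(A) = (3 + 3**2 + 5*(-2))*A = (3 + 9 - 10)*A = 2*A)
(H(-2) + V(-1, 1))**2 = (2*(-2) + (15 + 6*(-1)))**2 = (-4 + (15 - 6))**2 = (-4 + 9)**2 = 5**2 = 25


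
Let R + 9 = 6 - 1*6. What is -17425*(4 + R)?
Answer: 87125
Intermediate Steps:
R = -9 (R = -9 + (6 - 1*6) = -9 + (6 - 6) = -9 + 0 = -9)
-17425*(4 + R) = -17425*(4 - 9) = -17425*(-5) = 87125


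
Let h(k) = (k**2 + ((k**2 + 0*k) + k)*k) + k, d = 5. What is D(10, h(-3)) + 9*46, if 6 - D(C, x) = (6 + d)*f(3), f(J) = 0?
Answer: 420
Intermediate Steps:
h(k) = k + k**2 + k*(k + k**2) (h(k) = (k**2 + ((k**2 + 0) + k)*k) + k = (k**2 + (k**2 + k)*k) + k = (k**2 + (k + k**2)*k) + k = (k**2 + k*(k + k**2)) + k = k + k**2 + k*(k + k**2))
D(C, x) = 6 (D(C, x) = 6 - (6 + 5)*0 = 6 - 11*0 = 6 - 1*0 = 6 + 0 = 6)
D(10, h(-3)) + 9*46 = 6 + 9*46 = 6 + 414 = 420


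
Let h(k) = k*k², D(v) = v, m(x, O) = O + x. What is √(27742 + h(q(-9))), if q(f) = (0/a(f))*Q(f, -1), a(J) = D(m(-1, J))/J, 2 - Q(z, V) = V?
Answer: √27742 ≈ 166.56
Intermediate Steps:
Q(z, V) = 2 - V
a(J) = (-1 + J)/J (a(J) = (J - 1)/J = (-1 + J)/J)
q(f) = 0 (q(f) = (0/(((-1 + f)/f)))*(2 - 1*(-1)) = (0*(f/(-1 + f)))*(2 + 1) = 0*3 = 0)
h(k) = k³
√(27742 + h(q(-9))) = √(27742 + 0³) = √(27742 + 0) = √27742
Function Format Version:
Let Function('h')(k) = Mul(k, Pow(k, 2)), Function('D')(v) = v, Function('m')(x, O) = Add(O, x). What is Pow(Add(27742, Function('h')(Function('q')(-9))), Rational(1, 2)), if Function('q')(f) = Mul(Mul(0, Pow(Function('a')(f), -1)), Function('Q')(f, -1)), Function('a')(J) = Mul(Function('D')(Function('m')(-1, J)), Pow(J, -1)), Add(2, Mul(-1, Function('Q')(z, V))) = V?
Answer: Pow(27742, Rational(1, 2)) ≈ 166.56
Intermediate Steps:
Function('Q')(z, V) = Add(2, Mul(-1, V))
Function('a')(J) = Mul(Pow(J, -1), Add(-1, J)) (Function('a')(J) = Mul(Add(J, -1), Pow(J, -1)) = Mul(Add(-1, J), Pow(J, -1)) = Mul(Pow(J, -1), Add(-1, J)))
Function('q')(f) = 0 (Function('q')(f) = Mul(Mul(0, Pow(Mul(Pow(f, -1), Add(-1, f)), -1)), Add(2, Mul(-1, -1))) = Mul(Mul(0, Mul(f, Pow(Add(-1, f), -1))), Add(2, 1)) = Mul(0, 3) = 0)
Function('h')(k) = Pow(k, 3)
Pow(Add(27742, Function('h')(Function('q')(-9))), Rational(1, 2)) = Pow(Add(27742, Pow(0, 3)), Rational(1, 2)) = Pow(Add(27742, 0), Rational(1, 2)) = Pow(27742, Rational(1, 2))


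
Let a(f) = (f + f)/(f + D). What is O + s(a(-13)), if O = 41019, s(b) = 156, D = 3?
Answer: 41175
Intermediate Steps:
a(f) = 2*f/(3 + f) (a(f) = (f + f)/(f + 3) = (2*f)/(3 + f) = 2*f/(3 + f))
O + s(a(-13)) = 41019 + 156 = 41175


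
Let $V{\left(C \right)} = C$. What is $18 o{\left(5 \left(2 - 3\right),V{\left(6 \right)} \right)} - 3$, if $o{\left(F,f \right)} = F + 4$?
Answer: $-21$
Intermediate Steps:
$o{\left(F,f \right)} = 4 + F$
$18 o{\left(5 \left(2 - 3\right),V{\left(6 \right)} \right)} - 3 = 18 \left(4 + 5 \left(2 - 3\right)\right) - 3 = 18 \left(4 + 5 \left(-1\right)\right) - 3 = 18 \left(4 - 5\right) - 3 = 18 \left(-1\right) - 3 = -18 - 3 = -21$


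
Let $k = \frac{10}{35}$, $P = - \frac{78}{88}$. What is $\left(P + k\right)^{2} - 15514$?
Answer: $- \frac{1471685871}{94864} \approx -15514.0$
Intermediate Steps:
$P = - \frac{39}{44}$ ($P = \left(-78\right) \frac{1}{88} = - \frac{39}{44} \approx -0.88636$)
$k = \frac{2}{7}$ ($k = 10 \cdot \frac{1}{35} = \frac{2}{7} \approx 0.28571$)
$\left(P + k\right)^{2} - 15514 = \left(- \frac{39}{44} + \frac{2}{7}\right)^{2} - 15514 = \left(- \frac{185}{308}\right)^{2} - 15514 = \frac{34225}{94864} - 15514 = - \frac{1471685871}{94864}$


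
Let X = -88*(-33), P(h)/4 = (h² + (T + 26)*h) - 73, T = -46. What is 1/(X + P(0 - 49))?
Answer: 1/16136 ≈ 6.1973e-5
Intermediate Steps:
P(h) = -292 - 80*h + 4*h² (P(h) = 4*((h² + (-46 + 26)*h) - 73) = 4*((h² - 20*h) - 73) = 4*(-73 + h² - 20*h) = -292 - 80*h + 4*h²)
X = 2904
1/(X + P(0 - 49)) = 1/(2904 + (-292 - 80*(0 - 49) + 4*(0 - 49)²)) = 1/(2904 + (-292 - 80*(-49) + 4*(-49)²)) = 1/(2904 + (-292 + 3920 + 4*2401)) = 1/(2904 + (-292 + 3920 + 9604)) = 1/(2904 + 13232) = 1/16136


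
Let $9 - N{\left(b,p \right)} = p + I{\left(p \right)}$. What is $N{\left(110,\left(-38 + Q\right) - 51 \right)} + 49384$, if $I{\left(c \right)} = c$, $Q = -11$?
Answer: $49593$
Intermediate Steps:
$N{\left(b,p \right)} = 9 - 2 p$ ($N{\left(b,p \right)} = 9 - \left(p + p\right) = 9 - 2 p$)
$N{\left(110,\left(-38 + Q\right) - 51 \right)} + 49384 = \left(9 - 2 \left(\left(-38 - 11\right) - 51\right)\right) + 49384 = \left(9 - 2 \left(-49 - 51\right)\right) + 49384 = \left(9 - -200\right) + 49384 = \left(9 + 200\right) + 49384 = 209 + 49384 = 49593$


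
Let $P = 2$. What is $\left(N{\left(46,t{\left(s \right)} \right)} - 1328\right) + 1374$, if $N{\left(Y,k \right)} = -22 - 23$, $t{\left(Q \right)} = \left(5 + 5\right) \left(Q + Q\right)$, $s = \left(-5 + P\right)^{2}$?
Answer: $1$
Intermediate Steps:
$s = 9$ ($s = \left(-5 + 2\right)^{2} = \left(-3\right)^{2} = 9$)
$t{\left(Q \right)} = 20 Q$ ($t{\left(Q \right)} = 10 \cdot 2 Q = 20 Q$)
$N{\left(Y,k \right)} = -45$
$\left(N{\left(46,t{\left(s \right)} \right)} - 1328\right) + 1374 = \left(-45 - 1328\right) + 1374 = -1373 + 1374 = 1$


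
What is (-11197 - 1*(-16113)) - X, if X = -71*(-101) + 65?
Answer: -2320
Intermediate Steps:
X = 7236 (X = 7171 + 65 = 7236)
(-11197 - 1*(-16113)) - X = (-11197 - 1*(-16113)) - 1*7236 = (-11197 + 16113) - 7236 = 4916 - 7236 = -2320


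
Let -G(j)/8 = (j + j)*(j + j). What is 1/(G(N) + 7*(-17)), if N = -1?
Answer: -1/151 ≈ -0.0066225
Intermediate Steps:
G(j) = -32*j**2 (G(j) = -8*(j + j)*(j + j) = -8*2*j*2*j = -32*j**2)
1/(G(N) + 7*(-17)) = 1/(-32*(-1)**2 + 7*(-17)) = 1/(-32*1 - 119) = 1/(-32 - 119) = 1/(-151) = -1/151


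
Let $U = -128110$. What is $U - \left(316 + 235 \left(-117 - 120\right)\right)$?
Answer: $-72731$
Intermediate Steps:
$U - \left(316 + 235 \left(-117 - 120\right)\right) = -128110 - \left(316 + 235 \left(-117 - 120\right)\right) = -128110 - \left(316 + 235 \left(-237\right)\right) = -128110 - \left(316 - 55695\right) = -128110 - -55379 = -128110 + 55379 = -72731$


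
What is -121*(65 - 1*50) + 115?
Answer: -1700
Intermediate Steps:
-121*(65 - 1*50) + 115 = -121*(65 - 50) + 115 = -121*15 + 115 = -1815 + 115 = -1700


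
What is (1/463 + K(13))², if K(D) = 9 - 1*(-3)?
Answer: 30880249/214369 ≈ 144.05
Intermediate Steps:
K(D) = 12 (K(D) = 9 + 3 = 12)
(1/463 + K(13))² = (1/463 + 12)² = (5557/463)² = 30880249/214369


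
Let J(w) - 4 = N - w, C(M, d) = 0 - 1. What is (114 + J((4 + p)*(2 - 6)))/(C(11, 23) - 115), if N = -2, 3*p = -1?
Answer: -98/87 ≈ -1.1264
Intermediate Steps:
C(M, d) = -1
p = -⅓ (p = (⅓)*(-1) = -⅓ ≈ -0.33333)
J(w) = 2 - w (J(w) = 4 + (-2 - w) = 2 - w)
(114 + J((4 + p)*(2 - 6)))/(C(11, 23) - 115) = (114 + (2 - (4 - ⅓)*(2 - 6)))/(-1 - 115) = (114 + (2 - 11*(-4)/3))/(-116) = (114 + (2 - 1*(-44/3)))*(-1/116) = (114 + (2 + 44/3))*(-1/116) = (114 + 50/3)*(-1/116) = (392/3)*(-1/116) = -98/87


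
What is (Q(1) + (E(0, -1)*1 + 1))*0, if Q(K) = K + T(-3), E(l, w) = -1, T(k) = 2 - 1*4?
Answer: 0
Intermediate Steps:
T(k) = -2 (T(k) = 2 - 4 = -2)
Q(K) = -2 + K (Q(K) = K - 2 = -2 + K)
(Q(1) + (E(0, -1)*1 + 1))*0 = ((-2 + 1) + (-1*1 + 1))*0 = (-1 + (-1 + 1))*0 = (-1 + 0)*0 = -1*0 = 0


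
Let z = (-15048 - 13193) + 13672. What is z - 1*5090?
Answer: -19659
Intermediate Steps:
z = -14569 (z = -28241 + 13672 = -14569)
z - 1*5090 = -14569 - 1*5090 = -14569 - 5090 = -19659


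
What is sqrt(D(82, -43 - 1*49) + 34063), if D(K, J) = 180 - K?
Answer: sqrt(34161) ≈ 184.83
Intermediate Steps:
sqrt(D(82, -43 - 1*49) + 34063) = sqrt((180 - 1*82) + 34063) = sqrt((180 - 82) + 34063) = sqrt(98 + 34063) = sqrt(34161)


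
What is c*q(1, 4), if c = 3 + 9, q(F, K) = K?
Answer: 48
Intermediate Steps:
c = 12
c*q(1, 4) = 12*4 = 48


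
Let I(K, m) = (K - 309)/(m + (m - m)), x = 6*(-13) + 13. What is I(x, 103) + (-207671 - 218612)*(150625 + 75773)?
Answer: -9940490719676/103 ≈ -9.6510e+10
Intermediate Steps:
x = -65 (x = -78 + 13 = -65)
I(K, m) = (-309 + K)/m (I(K, m) = (-309 + K)/(m + 0) = (-309 + K)/m)
I(x, 103) + (-207671 - 218612)*(150625 + 75773) = (-309 - 65)/103 + (-207671 - 218612)*(150625 + 75773) = (1/103)*(-374) - 426283*226398 = -374/103 - 96509618634 = -9940490719676/103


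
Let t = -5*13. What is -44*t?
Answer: 2860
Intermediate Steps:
t = -65
-44*t = -44*(-65) = 2860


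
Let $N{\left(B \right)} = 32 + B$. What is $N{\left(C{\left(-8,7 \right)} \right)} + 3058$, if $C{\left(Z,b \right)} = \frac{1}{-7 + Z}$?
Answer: $\frac{46349}{15} \approx 3089.9$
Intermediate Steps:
$N{\left(C{\left(-8,7 \right)} \right)} + 3058 = \left(32 + \frac{1}{-7 - 8}\right) + 3058 = \left(32 + \frac{1}{-15}\right) + 3058 = \left(32 - \frac{1}{15}\right) + 3058 = \frac{479}{15} + 3058 = \frac{46349}{15}$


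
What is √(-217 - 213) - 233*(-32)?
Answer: 7456 + I*√430 ≈ 7456.0 + 20.736*I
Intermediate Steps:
√(-217 - 213) - 233*(-32) = √(-430) + 7456 = I*√430 + 7456 = 7456 + I*√430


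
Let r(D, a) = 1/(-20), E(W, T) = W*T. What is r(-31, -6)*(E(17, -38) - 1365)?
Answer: 2011/20 ≈ 100.55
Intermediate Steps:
E(W, T) = T*W
r(D, a) = -1/20
r(-31, -6)*(E(17, -38) - 1365) = -(-38*17 - 1365)/20 = -(-646 - 1365)/20 = -1/20*(-2011) = 2011/20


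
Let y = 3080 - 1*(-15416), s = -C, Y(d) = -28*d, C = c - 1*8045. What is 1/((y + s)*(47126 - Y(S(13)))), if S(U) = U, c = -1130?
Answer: 1/1314095790 ≈ 7.6098e-10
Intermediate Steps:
C = -9175 (C = -1130 - 1*8045 = -1130 - 8045 = -9175)
s = 9175 (s = -1*(-9175) = 9175)
y = 18496 (y = 3080 + 15416 = 18496)
1/((y + s)*(47126 - Y(S(13)))) = 1/((18496 + 9175)*(47126 - (-28)*13)) = 1/(27671*(47126 - 1*(-364))) = 1/(27671*(47126 + 364)) = (1/27671)/47490 = (1/27671)*(1/47490) = 1/1314095790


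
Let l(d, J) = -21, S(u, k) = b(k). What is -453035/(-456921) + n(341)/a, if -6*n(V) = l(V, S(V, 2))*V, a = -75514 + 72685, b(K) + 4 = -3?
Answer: 490867201/861753006 ≈ 0.56961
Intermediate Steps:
b(K) = -7 (b(K) = -4 - 3 = -7)
S(u, k) = -7
a = -2829
n(V) = 7*V/2 (n(V) = -(-7)*V/2 = 7*V/2)
-453035/(-456921) + n(341)/a = -453035/(-456921) + ((7/2)*341)/(-2829) = -453035*(-1/456921) + (2387/2)*(-1/2829) = 453035/456921 - 2387/5658 = 490867201/861753006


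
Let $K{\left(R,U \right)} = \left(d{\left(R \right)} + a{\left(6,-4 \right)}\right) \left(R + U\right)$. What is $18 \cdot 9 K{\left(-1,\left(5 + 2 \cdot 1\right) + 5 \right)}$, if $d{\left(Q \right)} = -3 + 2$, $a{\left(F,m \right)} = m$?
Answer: $-8910$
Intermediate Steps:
$d{\left(Q \right)} = -1$
$K{\left(R,U \right)} = - 5 R - 5 U$ ($K{\left(R,U \right)} = \left(-1 - 4\right) \left(R + U\right) = - 5 \left(R + U\right) = - 5 R - 5 U$)
$18 \cdot 9 K{\left(-1,\left(5 + 2 \cdot 1\right) + 5 \right)} = 18 \cdot 9 \left(\left(-5\right) \left(-1\right) - 5 \left(\left(5 + 2 \cdot 1\right) + 5\right)\right) = 162 \left(5 - 5 \left(\left(5 + 2\right) + 5\right)\right) = 162 \left(5 - 5 \left(7 + 5\right)\right) = 162 \left(5 - 60\right) = 162 \left(-55\right) = -8910$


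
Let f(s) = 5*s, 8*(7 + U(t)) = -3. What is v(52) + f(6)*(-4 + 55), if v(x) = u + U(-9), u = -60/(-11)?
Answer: 134471/88 ≈ 1528.1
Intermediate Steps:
U(t) = -59/8 (U(t) = -7 + (⅛)*(-3) = -7 - 3/8 = -59/8)
u = 60/11 (u = -60*(-1/11) = 60/11 ≈ 5.4545)
v(x) = -169/88 (v(x) = 60/11 - 59/8 = -169/88)
v(52) + f(6)*(-4 + 55) = -169/88 + (5*6)*(-4 + 55) = -169/88 + 30*51 = -169/88 + 1530 = 134471/88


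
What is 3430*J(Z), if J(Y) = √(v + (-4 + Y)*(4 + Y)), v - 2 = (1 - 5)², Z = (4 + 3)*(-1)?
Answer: 3430*√51 ≈ 24495.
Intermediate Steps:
Z = -7 (Z = 7*(-1) = -7)
v = 18 (v = 2 + (1 - 5)² = 2 + (-4)² = 2 + 16 = 18)
J(Y) = √(18 + (-4 + Y)*(4 + Y))
3430*J(Z) = 3430*√(2 + (-7)²) = 3430*√(2 + 49) = 3430*√51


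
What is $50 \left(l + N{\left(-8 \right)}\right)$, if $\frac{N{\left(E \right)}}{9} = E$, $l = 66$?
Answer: $-300$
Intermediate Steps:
$N{\left(E \right)} = 9 E$
$50 \left(l + N{\left(-8 \right)}\right) = 50 \left(66 + 9 \left(-8\right)\right) = 50 \left(66 - 72\right) = 50 \left(-6\right) = -300$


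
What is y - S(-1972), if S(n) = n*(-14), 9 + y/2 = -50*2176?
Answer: -245226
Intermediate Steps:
y = -217618 (y = -18 + 2*(-50*2176) = -18 + 2*(-108800) = -18 - 217600 = -217618)
S(n) = -14*n
y - S(-1972) = -217618 - (-14)*(-1972) = -217618 - 1*27608 = -217618 - 27608 = -245226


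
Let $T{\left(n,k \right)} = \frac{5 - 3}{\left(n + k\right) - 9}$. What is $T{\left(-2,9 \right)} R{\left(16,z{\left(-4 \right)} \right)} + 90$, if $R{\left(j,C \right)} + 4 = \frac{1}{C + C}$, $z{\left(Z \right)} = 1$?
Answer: $\frac{187}{2} \approx 93.5$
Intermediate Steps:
$T{\left(n,k \right)} = \frac{2}{-9 + k + n}$ ($T{\left(n,k \right)} = \frac{2}{\left(k + n\right) - 9} = \frac{2}{-9 + k + n}$)
$R{\left(j,C \right)} = -4 + \frac{1}{2 C}$ ($R{\left(j,C \right)} = -4 + \frac{1}{C + C} = -4 + \frac{1}{2 C}$)
$T{\left(-2,9 \right)} R{\left(16,z{\left(-4 \right)} \right)} + 90 = \frac{2}{-9 + 9 - 2} \left(-4 + \frac{1}{2 \cdot 1}\right) + 90 = \frac{2}{-2} \left(-4 + \frac{1}{2} \cdot 1\right) + 90 = 2 \left(- \frac{1}{2}\right) \left(-4 + \frac{1}{2}\right) + 90 = \left(-1\right) \left(- \frac{7}{2}\right) + 90 = \frac{7}{2} + 90 = \frac{187}{2}$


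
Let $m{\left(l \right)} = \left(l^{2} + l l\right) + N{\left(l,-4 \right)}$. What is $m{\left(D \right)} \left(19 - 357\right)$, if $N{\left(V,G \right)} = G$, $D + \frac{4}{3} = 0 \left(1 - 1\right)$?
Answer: $\frac{1352}{9} \approx 150.22$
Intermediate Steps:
$D = - \frac{4}{3}$ ($D = - \frac{4}{3} + 0 \left(1 - 1\right) = - \frac{4}{3} + 0 \cdot 0 = - \frac{4}{3} + 0 = - \frac{4}{3} \approx -1.3333$)
$m{\left(l \right)} = -4 + 2 l^{2}$ ($m{\left(l \right)} = \left(l^{2} + l l\right) - 4 = \left(l^{2} + l^{2}\right) - 4 = 2 l^{2} - 4 = -4 + 2 l^{2}$)
$m{\left(D \right)} \left(19 - 357\right) = \left(-4 + 2 \left(- \frac{4}{3}\right)^{2}\right) \left(19 - 357\right) = \left(-4 + 2 \cdot \frac{16}{9}\right) \left(-338\right) = \left(-4 + \frac{32}{9}\right) \left(-338\right) = \left(- \frac{4}{9}\right) \left(-338\right) = \frac{1352}{9}$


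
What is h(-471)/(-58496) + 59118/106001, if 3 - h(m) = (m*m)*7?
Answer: 42016355853/1550158624 ≈ 27.105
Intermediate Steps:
h(m) = 3 - 7*m**2 (h(m) = 3 - m*m*7 = 3 - m**2*7 = 3 - 7*m**2)
h(-471)/(-58496) + 59118/106001 = (3 - 7*(-471)**2)/(-58496) + 59118/106001 = (3 - 7*221841)*(-1/58496) + 59118*(1/106001) = (3 - 1552887)*(-1/58496) + 59118/106001 = -1552884*(-1/58496) + 59118/106001 = 388221/14624 + 59118/106001 = 42016355853/1550158624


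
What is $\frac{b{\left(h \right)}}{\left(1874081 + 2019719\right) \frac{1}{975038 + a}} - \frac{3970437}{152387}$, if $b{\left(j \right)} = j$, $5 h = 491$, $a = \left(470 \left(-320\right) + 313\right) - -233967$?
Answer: $\frac{964971322303}{1483411251500} \approx 0.65051$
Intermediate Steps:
$a = 83880$ ($a = \left(-150400 + 313\right) + 233967 = -150087 + 233967 = 83880$)
$h = \frac{491}{5}$ ($h = \frac{1}{5} \cdot 491 = \frac{491}{5} \approx 98.2$)
$\frac{b{\left(h \right)}}{\left(1874081 + 2019719\right) \frac{1}{975038 + a}} - \frac{3970437}{152387} = \frac{491}{5 \frac{1874081 + 2019719}{975038 + 83880}} - \frac{3970437}{152387} = \frac{491}{5 \cdot \frac{3893800}{1058918}} - \frac{3970437}{152387} = \frac{491}{5 \cdot 3893800 \cdot \frac{1}{1058918}} - \frac{3970437}{152387} = \frac{491}{5 \cdot \frac{1946900}{529459}} - \frac{3970437}{152387} = \frac{491}{5} \cdot \frac{529459}{1946900} - \frac{3970437}{152387} = \frac{259964369}{9734500} - \frac{3970437}{152387} = \frac{964971322303}{1483411251500}$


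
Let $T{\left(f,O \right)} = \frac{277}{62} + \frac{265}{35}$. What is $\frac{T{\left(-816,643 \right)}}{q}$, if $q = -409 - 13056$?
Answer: $- \frac{1045}{1168762} \approx -0.00089411$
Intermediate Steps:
$q = -13465$ ($q = -409 - 13056 = -13465$)
$T{\left(f,O \right)} = \frac{5225}{434}$ ($T{\left(f,O \right)} = 277 \cdot \frac{1}{62} + 265 \cdot \frac{1}{35} = \frac{277}{62} + \frac{53}{7} = \frac{5225}{434}$)
$\frac{T{\left(-816,643 \right)}}{q} = \frac{5225}{434 \left(-13465\right)} = \frac{5225}{434} \left(- \frac{1}{13465}\right) = - \frac{1045}{1168762}$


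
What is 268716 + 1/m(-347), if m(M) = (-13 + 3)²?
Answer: 26871601/100 ≈ 2.6872e+5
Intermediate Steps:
m(M) = 100 (m(M) = (-10)² = 100)
268716 + 1/m(-347) = 268716 + 1/100 = 26871601/100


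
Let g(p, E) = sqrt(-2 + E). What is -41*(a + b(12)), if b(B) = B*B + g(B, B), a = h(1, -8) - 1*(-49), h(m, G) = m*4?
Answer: -8077 - 41*sqrt(10) ≈ -8206.7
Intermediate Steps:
h(m, G) = 4*m
a = 53 (a = 4*1 - 1*(-49) = 4 + 49 = 53)
b(B) = B**2 + sqrt(-2 + B) (b(B) = B*B + sqrt(-2 + B) = B**2 + sqrt(-2 + B))
-41*(a + b(12)) = -41*(53 + (12**2 + sqrt(-2 + 12))) = -41*(53 + (144 + sqrt(10))) = -41*(197 + sqrt(10)) = -(8077 + 41*sqrt(10)) = -8077 - 41*sqrt(10)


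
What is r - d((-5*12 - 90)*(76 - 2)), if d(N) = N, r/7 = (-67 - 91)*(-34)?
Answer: 48704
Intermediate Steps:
r = 37604 (r = 7*((-67 - 91)*(-34)) = 7*(-158*(-34)) = 7*5372 = 37604)
r - d((-5*12 - 90)*(76 - 2)) = 37604 - (-5*12 - 90)*(76 - 2) = 37604 - (-60 - 90)*74 = 37604 - (-150)*74 = 37604 - 1*(-11100) = 37604 + 11100 = 48704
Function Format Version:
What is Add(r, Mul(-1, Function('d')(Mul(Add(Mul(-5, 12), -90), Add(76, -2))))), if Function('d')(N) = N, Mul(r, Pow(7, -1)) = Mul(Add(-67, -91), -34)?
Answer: 48704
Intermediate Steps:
r = 37604 (r = Mul(7, Mul(Add(-67, -91), -34)) = Mul(7, Mul(-158, -34)) = Mul(7, 5372) = 37604)
Add(r, Mul(-1, Function('d')(Mul(Add(Mul(-5, 12), -90), Add(76, -2))))) = Add(37604, Mul(-1, Mul(Add(Mul(-5, 12), -90), Add(76, -2)))) = Add(37604, Mul(-1, Mul(Add(-60, -90), 74))) = Add(37604, Mul(-1, Mul(-150, 74))) = Add(37604, Mul(-1, -11100)) = Add(37604, 11100) = 48704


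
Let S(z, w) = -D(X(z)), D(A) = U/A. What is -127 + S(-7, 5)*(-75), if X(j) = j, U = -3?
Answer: -664/7 ≈ -94.857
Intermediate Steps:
D(A) = -3/A
S(z, w) = 3/z (S(z, w) = -(-3)/z = 3/z)
-127 + S(-7, 5)*(-75) = -127 + (3/(-7))*(-75) = -127 + (3*(-1/7))*(-75) = -127 - 3/7*(-75) = -127 + 225/7 = -664/7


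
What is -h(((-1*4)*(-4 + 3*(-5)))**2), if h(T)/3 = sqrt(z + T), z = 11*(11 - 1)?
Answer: -9*sqrt(654) ≈ -230.16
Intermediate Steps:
z = 110 (z = 11*10 = 110)
h(T) = 3*sqrt(110 + T)
-h(((-1*4)*(-4 + 3*(-5)))**2) = -3*sqrt(110 + ((-1*4)*(-4 + 3*(-5)))**2) = -3*sqrt(110 + (-4*(-4 - 15))**2) = -3*sqrt(110 + (-4*(-19))**2) = -3*sqrt(110 + 76**2) = -3*sqrt(110 + 5776) = -3*sqrt(5886) = -3*3*sqrt(654) = -9*sqrt(654)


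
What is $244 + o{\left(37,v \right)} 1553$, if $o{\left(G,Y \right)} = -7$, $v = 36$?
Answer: $-10627$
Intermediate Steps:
$244 + o{\left(37,v \right)} 1553 = 244 - 10871 = -10627$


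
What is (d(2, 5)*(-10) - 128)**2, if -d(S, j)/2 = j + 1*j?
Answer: 5184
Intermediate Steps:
d(S, j) = -4*j (d(S, j) = -2*(j + 1*j) = -2*(j + j) = -4*j)
(d(2, 5)*(-10) - 128)**2 = (-4*5*(-10) - 128)**2 = (-20*(-10) - 128)**2 = (200 - 128)**2 = 72**2 = 5184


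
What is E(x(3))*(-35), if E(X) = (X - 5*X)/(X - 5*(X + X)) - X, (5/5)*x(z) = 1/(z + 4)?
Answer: -95/9 ≈ -10.556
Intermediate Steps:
x(z) = 1/(4 + z) (x(z) = 1/(z + 4) = 1/(4 + z))
E(X) = 4/9 - X (E(X) = (-4*X)/(X - 10*X) - X = (-4*X)/((-9*X)) - X = (-4*X)*(-1/(9*X)) - X = 4/9 - X)
E(x(3))*(-35) = (4/9 - 1/(4 + 3))*(-35) = (4/9 - 1/7)*(-35) = (4/9 - 1*⅐)*(-35) = (4/9 - ⅐)*(-35) = (19/63)*(-35) = -95/9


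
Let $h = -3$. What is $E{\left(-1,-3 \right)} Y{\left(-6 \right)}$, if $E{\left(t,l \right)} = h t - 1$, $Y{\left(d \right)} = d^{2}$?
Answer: $72$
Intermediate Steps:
$E{\left(t,l \right)} = -1 - 3 t$ ($E{\left(t,l \right)} = - 3 t - 1 = -1 - 3 t$)
$E{\left(-1,-3 \right)} Y{\left(-6 \right)} = \left(-1 - -3\right) \left(-6\right)^{2} = \left(-1 + 3\right) 36 = 2 \cdot 36 = 72$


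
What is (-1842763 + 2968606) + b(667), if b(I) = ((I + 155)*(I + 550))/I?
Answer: 751937655/667 ≈ 1.1273e+6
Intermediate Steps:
b(I) = (155 + I)*(550 + I)/I (b(I) = ((155 + I)*(550 + I))/I = (155 + I)*(550 + I)/I)
(-1842763 + 2968606) + b(667) = (-1842763 + 2968606) + (705 + 667 + 85250/667) = 1125843 + (705 + 667 + 85250*(1/667)) = 1125843 + (705 + 667 + 85250/667) = 1125843 + 1000374/667 = 751937655/667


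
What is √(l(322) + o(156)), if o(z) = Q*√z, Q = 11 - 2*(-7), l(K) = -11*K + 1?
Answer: √(-3541 + 50*√39) ≈ 56.822*I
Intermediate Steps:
l(K) = 1 - 11*K
Q = 25 (Q = 11 + 14 = 25)
o(z) = 25*√z
√(l(322) + o(156)) = √((1 - 11*322) + 25*√156) = √((1 - 3542) + 25*(2*√39)) = √(-3541 + 50*√39)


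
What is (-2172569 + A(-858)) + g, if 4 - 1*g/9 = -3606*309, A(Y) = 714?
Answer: 7856467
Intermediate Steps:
g = 10028322 (g = 36 - (-32454)*309 = 36 - 9*(-1114254) = 36 + 10028286 = 10028322)
(-2172569 + A(-858)) + g = (-2172569 + 714) + 10028322 = -2171855 + 10028322 = 7856467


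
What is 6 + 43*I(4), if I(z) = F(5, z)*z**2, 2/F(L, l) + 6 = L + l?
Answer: 1394/3 ≈ 464.67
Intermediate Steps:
F(L, l) = 2/(-6 + L + l) (F(L, l) = 2/(-6 + (L + l)) = 2/(-6 + L + l))
I(z) = 2*z**2/(-1 + z) (I(z) = (2/(-6 + 5 + z))*z**2 = (2/(-1 + z))*z**2 = 2*z**2/(-1 + z))
6 + 43*I(4) = 6 + 43*(2*4**2/(-1 + 4)) = 6 + 43*(2*16/3) = 6 + 43*(2*16*(1/3)) = 6 + 43*(32/3) = 6 + 1376/3 = 1394/3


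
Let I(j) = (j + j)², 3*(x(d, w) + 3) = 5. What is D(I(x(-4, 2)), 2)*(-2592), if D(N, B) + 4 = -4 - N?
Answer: 39168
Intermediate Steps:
x(d, w) = -4/3 (x(d, w) = -3 + (⅓)*5 = -3 + 5/3 = -4/3)
I(j) = 4*j² (I(j) = (2*j)² = 4*j²)
D(N, B) = -8 - N (D(N, B) = -4 + (-4 - N) = -8 - N)
D(I(x(-4, 2)), 2)*(-2592) = (-8 - 4*(-4/3)²)*(-2592) = (-8 - 4*16/9)*(-2592) = (-8 - 1*64/9)*(-2592) = (-8 - 64/9)*(-2592) = -136/9*(-2592) = 39168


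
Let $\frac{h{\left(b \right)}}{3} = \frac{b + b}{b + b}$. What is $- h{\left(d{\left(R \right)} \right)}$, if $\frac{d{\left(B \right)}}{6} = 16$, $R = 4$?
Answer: $-3$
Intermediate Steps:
$d{\left(B \right)} = 96$ ($d{\left(B \right)} = 6 \cdot 16 = 96$)
$h{\left(b \right)} = 3$ ($h{\left(b \right)} = 3 \frac{b + b}{b + b} = 3 \frac{2 b}{2 b} = 3 \cdot 2 b \frac{1}{2 b} = 3 \cdot 1 = 3$)
$- h{\left(d{\left(R \right)} \right)} = \left(-1\right) 3 = -3$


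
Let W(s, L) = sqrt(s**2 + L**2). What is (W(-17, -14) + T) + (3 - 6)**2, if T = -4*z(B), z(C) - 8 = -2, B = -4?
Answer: -15 + sqrt(485) ≈ 7.0227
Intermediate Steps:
W(s, L) = sqrt(L**2 + s**2)
z(C) = 6 (z(C) = 8 - 2 = 6)
T = -24 (T = -4*6 = -24)
(W(-17, -14) + T) + (3 - 6)**2 = (sqrt((-14)**2 + (-17)**2) - 24) + (3 - 6)**2 = (sqrt(196 + 289) - 24) + (-3)**2 = (sqrt(485) - 24) + 9 = (-24 + sqrt(485)) + 9 = -15 + sqrt(485)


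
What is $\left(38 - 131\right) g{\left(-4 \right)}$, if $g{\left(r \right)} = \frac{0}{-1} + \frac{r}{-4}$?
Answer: $-93$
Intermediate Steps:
$g{\left(r \right)} = - \frac{r}{4}$ ($g{\left(r \right)} = 0 \left(-1\right) + r \left(- \frac{1}{4}\right) = 0 - \frac{r}{4} = - \frac{r}{4}$)
$\left(38 - 131\right) g{\left(-4 \right)} = \left(38 - 131\right) \left(\left(- \frac{1}{4}\right) \left(-4\right)\right) = \left(-93\right) 1 = -93$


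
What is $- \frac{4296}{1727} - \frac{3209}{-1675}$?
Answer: $- \frac{1653857}{2892725} \approx -0.57173$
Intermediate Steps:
$- \frac{4296}{1727} - \frac{3209}{-1675} = \left(-4296\right) \frac{1}{1727} - - \frac{3209}{1675} = - \frac{4296}{1727} + \frac{3209}{1675} = - \frac{1653857}{2892725}$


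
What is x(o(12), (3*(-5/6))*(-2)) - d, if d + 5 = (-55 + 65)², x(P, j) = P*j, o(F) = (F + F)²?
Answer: 2785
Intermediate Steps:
o(F) = 4*F² (o(F) = (2*F)² = 4*F²)
d = 95 (d = -5 + (-55 + 65)² = -5 + 10² = -5 + 100 = 95)
x(o(12), (3*(-5/6))*(-2)) - d = (4*12²)*((3*(-5/6))*(-2)) - 1*95 = (4*144)*((3*(-5*⅙))*(-2)) - 95 = 576*((3*(-⅚))*(-2)) - 95 = 576*(-5/2*(-2)) - 95 = 576*5 - 95 = 2880 - 95 = 2785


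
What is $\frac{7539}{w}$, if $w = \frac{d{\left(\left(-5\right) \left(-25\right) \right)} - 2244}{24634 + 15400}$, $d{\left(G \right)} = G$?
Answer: $- \frac{301816326}{2119} \approx -1.4243 \cdot 10^{5}$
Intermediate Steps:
$w = - \frac{2119}{40034}$ ($w = \frac{\left(-5\right) \left(-25\right) - 2244}{24634 + 15400} = \frac{125 - 2244}{40034} = \left(-2119\right) \frac{1}{40034} = - \frac{2119}{40034} \approx -0.05293$)
$\frac{7539}{w} = \frac{7539}{- \frac{2119}{40034}} = 7539 \left(- \frac{40034}{2119}\right) = - \frac{301816326}{2119}$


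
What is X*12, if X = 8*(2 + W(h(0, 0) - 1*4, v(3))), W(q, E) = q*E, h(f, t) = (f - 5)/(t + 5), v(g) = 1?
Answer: -288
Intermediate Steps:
h(f, t) = (-5 + f)/(5 + t)
W(q, E) = E*q
X = -24 (X = 8*(2 + 1*((-5 + 0)/(5 + 0) - 1*4)) = 8*(2 + 1*(-5/5 - 4)) = 8*(2 + 1*((⅕)*(-5) - 4)) = 8*(2 + 1*(-1 - 4)) = 8*(2 + 1*(-5)) = 8*(2 - 5) = 8*(-3) = -24)
X*12 = -24*12 = -288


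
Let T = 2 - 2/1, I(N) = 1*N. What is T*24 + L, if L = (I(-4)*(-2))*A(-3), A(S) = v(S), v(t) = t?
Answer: -24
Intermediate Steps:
I(N) = N
A(S) = S
T = 0 (T = 2 - 2*1 = 2 - 2 = 0)
L = -24 (L = -4*(-2)*(-3) = 8*(-3) = -24)
T*24 + L = 0*24 - 24 = 0 - 24 = -24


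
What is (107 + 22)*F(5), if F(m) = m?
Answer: 645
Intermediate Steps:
(107 + 22)*F(5) = (107 + 22)*5 = 129*5 = 645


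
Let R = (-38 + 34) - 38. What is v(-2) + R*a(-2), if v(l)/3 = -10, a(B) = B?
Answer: 54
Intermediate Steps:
v(l) = -30 (v(l) = 3*(-10) = -30)
R = -42 (R = -4 - 38 = -42)
v(-2) + R*a(-2) = -30 - 42*(-2) = -30 + 84 = 54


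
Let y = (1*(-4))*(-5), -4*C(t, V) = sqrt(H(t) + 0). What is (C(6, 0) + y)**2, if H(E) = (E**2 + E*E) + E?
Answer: (80 - sqrt(78))**2/16 ≈ 316.56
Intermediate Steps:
H(E) = E + 2*E**2 (H(E) = (E**2 + E**2) + E = 2*E**2 + E = E + 2*E**2)
C(t, V) = -sqrt(t*(1 + 2*t))/4 (C(t, V) = -sqrt(t*(1 + 2*t) + 0)/4 = -sqrt(t*(1 + 2*t))/4)
y = 20 (y = -4*(-5) = 20)
(C(6, 0) + y)**2 = (-sqrt(6)*sqrt(1 + 2*6)/4 + 20)**2 = (-sqrt(6)*sqrt(1 + 12)/4 + 20)**2 = (-sqrt(78)/4 + 20)**2 = (20 - sqrt(78)/4)**2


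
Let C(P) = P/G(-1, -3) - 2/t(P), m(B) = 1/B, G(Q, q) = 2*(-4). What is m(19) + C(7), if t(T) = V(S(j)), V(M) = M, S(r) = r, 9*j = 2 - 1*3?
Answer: 2611/152 ≈ 17.178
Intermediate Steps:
j = -1/9 (j = (2 - 1*3)/9 = (2 - 3)/9 = (1/9)*(-1) = -1/9 ≈ -0.11111)
t(T) = -1/9
G(Q, q) = -8
C(P) = 18 - P/8 (C(P) = P/(-8) - 2/(-1/9) = P*(-1/8) - 2*(-9) = -P/8 + 18 = 18 - P/8)
m(19) + C(7) = 1/19 + (18 - 1/8*7) = 1/19 + (18 - 7/8) = 1/19 + 137/8 = 2611/152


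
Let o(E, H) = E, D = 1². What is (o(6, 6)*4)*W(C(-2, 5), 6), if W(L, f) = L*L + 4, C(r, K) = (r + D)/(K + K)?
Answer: 2406/25 ≈ 96.240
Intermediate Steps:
D = 1
C(r, K) = (1 + r)/(2*K) (C(r, K) = (r + 1)/(K + K) = (1 + r)/((2*K)) = (1 + r)*(1/(2*K)) = (1 + r)/(2*K))
W(L, f) = 4 + L² (W(L, f) = L² + 4 = 4 + L²)
(o(6, 6)*4)*W(C(-2, 5), 6) = (6*4)*(4 + ((½)*(1 - 2)/5)²) = 24*(4 + ((½)*(⅕)*(-1))²) = 24*(4 + (-⅒)²) = 24*(4 + 1/100) = 24*(401/100) = 2406/25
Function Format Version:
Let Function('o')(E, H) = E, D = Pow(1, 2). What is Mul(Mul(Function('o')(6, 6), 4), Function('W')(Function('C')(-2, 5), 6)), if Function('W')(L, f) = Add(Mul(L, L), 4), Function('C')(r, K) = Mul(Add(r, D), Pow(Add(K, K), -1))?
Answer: Rational(2406, 25) ≈ 96.240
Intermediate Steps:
D = 1
Function('C')(r, K) = Mul(Rational(1, 2), Pow(K, -1), Add(1, r)) (Function('C')(r, K) = Mul(Add(r, 1), Pow(Add(K, K), -1)) = Mul(Add(1, r), Pow(Mul(2, K), -1)) = Mul(Add(1, r), Mul(Rational(1, 2), Pow(K, -1))) = Mul(Rational(1, 2), Pow(K, -1), Add(1, r)))
Function('W')(L, f) = Add(4, Pow(L, 2)) (Function('W')(L, f) = Add(Pow(L, 2), 4) = Add(4, Pow(L, 2)))
Mul(Mul(Function('o')(6, 6), 4), Function('W')(Function('C')(-2, 5), 6)) = Mul(Mul(6, 4), Add(4, Pow(Mul(Rational(1, 2), Pow(5, -1), Add(1, -2)), 2))) = Mul(24, Add(4, Pow(Mul(Rational(1, 2), Rational(1, 5), -1), 2))) = Mul(24, Add(4, Pow(Rational(-1, 10), 2))) = Mul(24, Add(4, Rational(1, 100))) = Mul(24, Rational(401, 100)) = Rational(2406, 25)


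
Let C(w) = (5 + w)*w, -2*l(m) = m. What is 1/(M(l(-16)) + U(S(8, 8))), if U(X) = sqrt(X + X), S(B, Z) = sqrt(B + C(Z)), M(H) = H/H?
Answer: 1/(1 + 2*sqrt(2)*7**(1/4)) ≈ 0.17855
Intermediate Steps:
l(m) = -m/2
M(H) = 1
C(w) = w*(5 + w)
S(B, Z) = sqrt(B + Z*(5 + Z))
U(X) = sqrt(2)*sqrt(X) (U(X) = sqrt(2*X) = sqrt(2)*sqrt(X))
1/(M(l(-16)) + U(S(8, 8))) = 1/(1 + sqrt(2)*sqrt(sqrt(8 + 8*(5 + 8)))) = 1/(1 + sqrt(2)*sqrt(sqrt(8 + 8*13))) = 1/(1 + sqrt(2)*sqrt(sqrt(8 + 104))) = 1/(1 + sqrt(2)*sqrt(sqrt(112))) = 1/(1 + sqrt(2)*sqrt(4*sqrt(7))) = 1/(1 + sqrt(2)*(2*7**(1/4))) = 1/(1 + 2*sqrt(2)*7**(1/4))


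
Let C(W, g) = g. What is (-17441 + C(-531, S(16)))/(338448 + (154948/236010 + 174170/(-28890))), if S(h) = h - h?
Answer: -1981974572415/38460219168887 ≈ -0.051533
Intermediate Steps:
S(h) = 0
(-17441 + C(-531, S(16)))/(338448 + (154948/236010 + 174170/(-28890))) = (-17441 + 0)/(338448 + (154948/236010 + 174170/(-28890))) = -17441/(338448 + (154948*(1/236010) + 174170*(-1/28890))) = -17441/(338448 + (77474/118005 - 17417/2889)) = -17441/(338448 - 610490233/113638815) = -17441/38460219168887/113638815 = -17441*113638815/38460219168887 = -1981974572415/38460219168887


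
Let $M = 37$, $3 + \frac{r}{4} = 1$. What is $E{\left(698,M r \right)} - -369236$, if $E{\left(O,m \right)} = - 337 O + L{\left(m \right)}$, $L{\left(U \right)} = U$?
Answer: $133714$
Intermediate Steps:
$r = -8$ ($r = -12 + 4 \cdot 1 = -12 + 4 = -8$)
$E{\left(O,m \right)} = m - 337 O$ ($E{\left(O,m \right)} = - 337 O + m = m - 337 O$)
$E{\left(698,M r \right)} - -369236 = \left(37 \left(-8\right) - 235226\right) - -369236 = \left(-296 - 235226\right) + 369236 = -235522 + 369236 = 133714$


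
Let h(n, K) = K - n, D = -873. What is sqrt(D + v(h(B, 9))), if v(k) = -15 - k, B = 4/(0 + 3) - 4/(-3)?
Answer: I*sqrt(8049)/3 ≈ 29.905*I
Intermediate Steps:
B = 8/3 (B = 4/3 - 4*(-1/3) = 4*(1/3) + 4/3 = 4/3 + 4/3 = 8/3 ≈ 2.6667)
sqrt(D + v(h(B, 9))) = sqrt(-873 + (-15 - (9 - 1*8/3))) = sqrt(-873 + (-15 - (9 - 8/3))) = sqrt(-873 + (-15 - 1*19/3)) = sqrt(-873 + (-15 - 19/3)) = sqrt(-873 - 64/3) = sqrt(-2683/3) = I*sqrt(8049)/3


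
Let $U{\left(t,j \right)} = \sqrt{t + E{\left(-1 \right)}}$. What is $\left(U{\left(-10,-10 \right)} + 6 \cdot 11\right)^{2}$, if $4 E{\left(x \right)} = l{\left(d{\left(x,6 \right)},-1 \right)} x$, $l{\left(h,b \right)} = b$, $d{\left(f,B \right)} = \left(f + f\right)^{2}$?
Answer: $\frac{\left(132 + i \sqrt{39}\right)^{2}}{4} \approx 4346.3 + 412.17 i$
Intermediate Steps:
$d{\left(f,B \right)} = 4 f^{2}$ ($d{\left(f,B \right)} = \left(2 f\right)^{2} = 4 f^{2}$)
$E{\left(x \right)} = - \frac{x}{4}$ ($E{\left(x \right)} = \frac{\left(-1\right) x}{4} = - \frac{x}{4}$)
$U{\left(t,j \right)} = \sqrt{\frac{1}{4} + t}$ ($U{\left(t,j \right)} = \sqrt{t - - \frac{1}{4}} = \sqrt{t + \frac{1}{4}} = \sqrt{\frac{1}{4} + t}$)
$\left(U{\left(-10,-10 \right)} + 6 \cdot 11\right)^{2} = \left(\frac{\sqrt{1 + 4 \left(-10\right)}}{2} + 6 \cdot 11\right)^{2} = \left(\frac{\sqrt{1 - 40}}{2} + 66\right)^{2} = \left(\frac{\sqrt{-39}}{2} + 66\right)^{2} = \left(\frac{i \sqrt{39}}{2} + 66\right)^{2} = \left(66 + \frac{i \sqrt{39}}{2}\right)^{2}$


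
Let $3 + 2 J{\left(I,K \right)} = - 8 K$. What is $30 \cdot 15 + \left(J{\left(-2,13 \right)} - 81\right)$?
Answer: $\frac{631}{2} \approx 315.5$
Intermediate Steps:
$J{\left(I,K \right)} = - \frac{3}{2} - 4 K$ ($J{\left(I,K \right)} = - \frac{3}{2} + \frac{\left(-8\right) K}{2} = - \frac{3}{2} - 4 K$)
$30 \cdot 15 + \left(J{\left(-2,13 \right)} - 81\right) = 30 \cdot 15 - \frac{269}{2} = 450 - \frac{269}{2} = \frac{631}{2}$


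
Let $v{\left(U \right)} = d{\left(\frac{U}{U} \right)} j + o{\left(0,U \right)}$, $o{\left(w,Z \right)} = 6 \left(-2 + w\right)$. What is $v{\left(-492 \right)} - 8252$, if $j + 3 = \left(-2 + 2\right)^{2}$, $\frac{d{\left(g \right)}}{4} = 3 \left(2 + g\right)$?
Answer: $-8372$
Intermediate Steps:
$o{\left(w,Z \right)} = -12 + 6 w$
$d{\left(g \right)} = 24 + 12 g$ ($d{\left(g \right)} = 4 \cdot 3 \left(2 + g\right) = 4 \left(6 + 3 g\right) = 24 + 12 g$)
$j = -3$ ($j = -3 + \left(-2 + 2\right)^{2} = -3 + 0^{2} = -3 + 0 = -3$)
$v{\left(U \right)} = -120$ ($v{\left(U \right)} = \left(24 + 12 \frac{U}{U}\right) \left(-3\right) + \left(-12 + 6 \cdot 0\right) = \left(24 + 12 \cdot 1\right) \left(-3\right) + \left(-12 + 0\right) = \left(24 + 12\right) \left(-3\right) - 12 = 36 \left(-3\right) - 12 = -108 - 12 = -120$)
$v{\left(-492 \right)} - 8252 = -120 - 8252 = -8372$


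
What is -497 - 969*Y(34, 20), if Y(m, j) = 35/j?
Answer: -8771/4 ≈ -2192.8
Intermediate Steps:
-497 - 969*Y(34, 20) = -497 - 33915/20 = -497 - 969*7/4 = -497 - 6783/4 = -8771/4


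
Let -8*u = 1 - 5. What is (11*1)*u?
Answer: 11/2 ≈ 5.5000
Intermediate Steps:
u = ½ (u = -(1 - 5)/8 = -⅛*(-4) = ½ ≈ 0.50000)
(11*1)*u = (11*1)*(½) = 11*(½) = 11/2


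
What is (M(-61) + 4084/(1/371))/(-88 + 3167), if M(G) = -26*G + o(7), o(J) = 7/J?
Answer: 1516751/3079 ≈ 492.61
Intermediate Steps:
M(G) = 1 - 26*G (M(G) = -26*G + 7/7 = -26*G + 7*(⅐) = -26*G + 1 = 1 - 26*G)
(M(-61) + 4084/(1/371))/(-88 + 3167) = ((1 - 26*(-61)) + 4084/(1/371))/(-88 + 3167) = ((1 + 1586) + 4084/(1/371))/3079 = (1587 + 4084*371)*(1/3079) = (1587 + 1515164)*(1/3079) = 1516751*(1/3079) = 1516751/3079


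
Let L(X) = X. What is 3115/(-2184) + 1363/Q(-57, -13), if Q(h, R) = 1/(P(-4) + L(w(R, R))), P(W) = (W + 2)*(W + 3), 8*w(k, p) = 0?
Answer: 850067/312 ≈ 2724.6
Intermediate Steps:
w(k, p) = 0 (w(k, p) = (⅛)*0 = 0)
P(W) = (2 + W)*(3 + W)
Q(h, R) = ½ (Q(h, R) = 1/((6 + (-4)² + 5*(-4)) + 0) = 1/((6 + 16 - 20) + 0) = 1/(2 + 0) = 1/2 = ½)
3115/(-2184) + 1363/Q(-57, -13) = 3115/(-2184) + 1363/(½) = 3115*(-1/2184) + 1363*2 = -445/312 + 2726 = 850067/312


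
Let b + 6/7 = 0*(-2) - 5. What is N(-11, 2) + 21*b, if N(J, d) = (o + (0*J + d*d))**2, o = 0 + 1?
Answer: -98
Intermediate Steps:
b = -41/7 (b = -6/7 + (0*(-2) - 5) = -6/7 + (0 - 5) = -6/7 - 5 = -41/7 ≈ -5.8571)
o = 1
N(J, d) = (1 + d**2)**2 (N(J, d) = (1 + (0*J + d*d))**2 = (1 + (0 + d**2))**2 = (1 + d**2)**2)
N(-11, 2) + 21*b = (1 + 2**2)**2 + 21*(-41/7) = (1 + 4)**2 - 123 = 5**2 - 123 = 25 - 123 = -98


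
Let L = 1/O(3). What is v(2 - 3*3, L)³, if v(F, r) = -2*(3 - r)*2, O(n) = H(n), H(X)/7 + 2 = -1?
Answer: -16777216/9261 ≈ -1811.6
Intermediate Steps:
H(X) = -21 (H(X) = -14 + 7*(-1) = -14 - 7 = -21)
O(n) = -21
L = -1/21 (L = 1/(-21) = -1/21 ≈ -0.047619)
v(F, r) = -12 + 4*r (v(F, r) = (-6 + 2*r)*2 = -12 + 4*r)
v(2 - 3*3, L)³ = (-12 + 4*(-1/21))³ = (-12 - 4/21)³ = (-256/21)³ = -16777216/9261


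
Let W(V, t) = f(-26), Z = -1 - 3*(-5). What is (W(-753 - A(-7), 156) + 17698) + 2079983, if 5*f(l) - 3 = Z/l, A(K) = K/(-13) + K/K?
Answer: 136349297/65 ≈ 2.0977e+6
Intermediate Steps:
A(K) = 1 - K/13 (A(K) = K*(-1/13) + 1 = -K/13 + 1 = 1 - K/13)
Z = 14 (Z = -1 + 15 = 14)
f(l) = ⅗ + 14/(5*l) (f(l) = ⅗ + (14/l)/5 = ⅗ + 14/(5*l))
W(V, t) = 32/65 (W(V, t) = (⅕)*(14 + 3*(-26))/(-26) = (⅕)*(-1/26)*(14 - 78) = (⅕)*(-1/26)*(-64) = 32/65)
(W(-753 - A(-7), 156) + 17698) + 2079983 = (32/65 + 17698) + 2079983 = 1150402/65 + 2079983 = 136349297/65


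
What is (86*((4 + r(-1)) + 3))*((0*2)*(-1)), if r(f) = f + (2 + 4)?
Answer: 0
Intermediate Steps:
r(f) = 6 + f (r(f) = f + 6 = 6 + f)
(86*((4 + r(-1)) + 3))*((0*2)*(-1)) = (86*((4 + (6 - 1)) + 3))*((0*2)*(-1)) = (86*((4 + 5) + 3))*(0*(-1)) = (86*(9 + 3))*0 = (86*12)*0 = 1032*0 = 0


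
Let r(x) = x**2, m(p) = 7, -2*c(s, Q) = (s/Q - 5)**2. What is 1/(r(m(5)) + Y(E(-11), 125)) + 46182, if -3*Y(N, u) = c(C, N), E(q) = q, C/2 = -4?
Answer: 1744895232/37783 ≈ 46182.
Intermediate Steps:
C = -8 (C = 2*(-4) = -8)
c(s, Q) = -(-5 + s/Q)**2/2 (c(s, Q) = -(s/Q - 5)**2/2 = -(-5 + s/Q)**2/2)
Y(N, u) = (8 + 5*N)**2/(6*N**2) (Y(N, u) = -(-1)*(-1*(-8) + 5*N)**2/(6*N**2) = -(-1)*(8 + 5*N)**2/(6*N**2) = (8 + 5*N)**2/(6*N**2))
1/(r(m(5)) + Y(E(-11), 125)) + 46182 = 1/(7**2 + (1/6)*(8 + 5*(-11))**2/(-11)**2) + 46182 = 1/(49 + (1/6)*(1/121)*(8 - 55)**2) + 46182 = 1/(49 + (1/6)*(1/121)*(-47)**2) + 46182 = 1/(49 + (1/6)*(1/121)*2209) + 46182 = 1/(49 + 2209/726) + 46182 = 1/(37783/726) + 46182 = 726/37783 + 46182 = 1744895232/37783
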